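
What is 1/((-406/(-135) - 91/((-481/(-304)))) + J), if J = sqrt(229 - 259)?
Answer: -679964355/37436459657 - 24950025*I*sqrt(30)/74872919314 ≈ -0.018163 - 0.0018252*I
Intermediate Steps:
J = I*sqrt(30) (J = sqrt(-30) = I*sqrt(30) ≈ 5.4772*I)
1/((-406/(-135) - 91/((-481/(-304)))) + J) = 1/((-406/(-135) - 91/((-481/(-304)))) + I*sqrt(30)) = 1/((-406*(-1/135) - 91/((-481*(-1/304)))) + I*sqrt(30)) = 1/((406/135 - 91/481/304) + I*sqrt(30)) = 1/((406/135 - 91*304/481) + I*sqrt(30)) = 1/((406/135 - 2128/37) + I*sqrt(30)) = 1/(-272258/4995 + I*sqrt(30))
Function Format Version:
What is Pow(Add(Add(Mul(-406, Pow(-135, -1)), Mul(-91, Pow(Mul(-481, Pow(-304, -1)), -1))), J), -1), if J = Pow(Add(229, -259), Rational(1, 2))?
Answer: Add(Rational(-679964355, 37436459657), Mul(Rational(-24950025, 74872919314), I, Pow(30, Rational(1, 2)))) ≈ Add(-0.018163, Mul(-0.0018252, I))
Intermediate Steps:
J = Mul(I, Pow(30, Rational(1, 2))) (J = Pow(-30, Rational(1, 2)) = Mul(I, Pow(30, Rational(1, 2))) ≈ Mul(5.4772, I))
Pow(Add(Add(Mul(-406, Pow(-135, -1)), Mul(-91, Pow(Mul(-481, Pow(-304, -1)), -1))), J), -1) = Pow(Add(Add(Mul(-406, Pow(-135, -1)), Mul(-91, Pow(Mul(-481, Pow(-304, -1)), -1))), Mul(I, Pow(30, Rational(1, 2)))), -1) = Pow(Add(Add(Mul(-406, Rational(-1, 135)), Mul(-91, Pow(Mul(-481, Rational(-1, 304)), -1))), Mul(I, Pow(30, Rational(1, 2)))), -1) = Pow(Add(Add(Rational(406, 135), Mul(-91, Pow(Rational(481, 304), -1))), Mul(I, Pow(30, Rational(1, 2)))), -1) = Pow(Add(Add(Rational(406, 135), Mul(-91, Rational(304, 481))), Mul(I, Pow(30, Rational(1, 2)))), -1) = Pow(Add(Add(Rational(406, 135), Rational(-2128, 37)), Mul(I, Pow(30, Rational(1, 2)))), -1) = Pow(Add(Rational(-272258, 4995), Mul(I, Pow(30, Rational(1, 2)))), -1)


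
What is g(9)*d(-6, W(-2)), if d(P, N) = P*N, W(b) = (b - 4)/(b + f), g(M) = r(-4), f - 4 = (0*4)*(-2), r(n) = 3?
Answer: 54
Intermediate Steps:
f = 4 (f = 4 + (0*4)*(-2) = 4 + 0*(-2) = 4 + 0 = 4)
g(M) = 3
W(b) = (-4 + b)/(4 + b) (W(b) = (b - 4)/(b + 4) = (-4 + b)/(4 + b))
d(P, N) = N*P
g(9)*d(-6, W(-2)) = 3*(((-4 - 2)/(4 - 2))*(-6)) = 3*((-6/2)*(-6)) = 3*(((1/2)*(-6))*(-6)) = 3*(-3*(-6)) = 3*18 = 54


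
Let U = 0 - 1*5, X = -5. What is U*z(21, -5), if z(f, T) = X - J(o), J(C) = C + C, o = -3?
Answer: -5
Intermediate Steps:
J(C) = 2*C
z(f, T) = 1 (z(f, T) = -5 - 2*(-3) = -5 - 1*(-6) = -5 + 6 = 1)
U = -5 (U = 0 - 5 = -5)
U*z(21, -5) = -5*1 = -5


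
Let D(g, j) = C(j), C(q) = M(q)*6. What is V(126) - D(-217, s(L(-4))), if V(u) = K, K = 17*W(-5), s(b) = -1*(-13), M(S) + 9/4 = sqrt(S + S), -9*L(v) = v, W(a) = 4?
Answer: 163/2 - 6*sqrt(26) ≈ 50.906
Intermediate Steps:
L(v) = -v/9
M(S) = -9/4 + sqrt(2)*sqrt(S) (M(S) = -9/4 + sqrt(S + S) = -9/4 + sqrt(2*S) = -9/4 + sqrt(2)*sqrt(S))
s(b) = 13
K = 68 (K = 17*4 = 68)
C(q) = -27/2 + 6*sqrt(2)*sqrt(q) (C(q) = (-9/4 + sqrt(2)*sqrt(q))*6 = -27/2 + 6*sqrt(2)*sqrt(q))
D(g, j) = -27/2 + 6*sqrt(2)*sqrt(j)
V(u) = 68
V(126) - D(-217, s(L(-4))) = 68 - (-27/2 + 6*sqrt(2)*sqrt(13)) = 68 - (-27/2 + 6*sqrt(26)) = 68 + (27/2 - 6*sqrt(26)) = 163/2 - 6*sqrt(26)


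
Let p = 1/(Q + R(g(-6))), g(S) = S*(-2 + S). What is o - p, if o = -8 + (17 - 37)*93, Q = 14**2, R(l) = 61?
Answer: -480077/257 ≈ -1868.0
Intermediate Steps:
Q = 196
p = 1/257 (p = 1/(196 + 61) = 1/257 ≈ 0.0038911)
o = -1868 (o = -8 - 20*93 = -8 - 1860 = -1868)
o - p = -1868 - 1*1/257 = -1868 - 1/257 = -480077/257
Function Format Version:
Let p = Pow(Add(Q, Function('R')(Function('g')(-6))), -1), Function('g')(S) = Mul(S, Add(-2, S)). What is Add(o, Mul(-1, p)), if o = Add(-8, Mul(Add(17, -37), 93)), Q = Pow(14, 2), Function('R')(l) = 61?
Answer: Rational(-480077, 257) ≈ -1868.0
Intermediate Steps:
Q = 196
p = Rational(1, 257) (p = Pow(Add(196, 61), -1) = Pow(257, -1) = Rational(1, 257) ≈ 0.0038911)
o = -1868 (o = Add(-8, Mul(-20, 93)) = Add(-8, -1860) = -1868)
Add(o, Mul(-1, p)) = Add(-1868, Mul(-1, Rational(1, 257))) = Add(-1868, Rational(-1, 257)) = Rational(-480077, 257)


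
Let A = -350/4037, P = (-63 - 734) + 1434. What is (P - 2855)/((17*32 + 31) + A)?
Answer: -8954066/2320925 ≈ -3.8580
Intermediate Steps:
P = 637 (P = -797 + 1434 = 637)
A = -350/4037 (A = -350*1/4037 = -350/4037 ≈ -0.086698)
(P - 2855)/((17*32 + 31) + A) = (637 - 2855)/((17*32 + 31) - 350/4037) = -2218/((544 + 31) - 350/4037) = -2218/(575 - 350/4037) = -2218/2320925/4037 = -2218*4037/2320925 = -8954066/2320925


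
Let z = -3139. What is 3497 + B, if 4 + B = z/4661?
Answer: 16277734/4661 ≈ 3492.3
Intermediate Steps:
B = -21783/4661 (B = -4 - 3139/4661 = -21783/4661 ≈ -4.6735)
3497 + B = 3497 - 21783/4661 = 16277734/4661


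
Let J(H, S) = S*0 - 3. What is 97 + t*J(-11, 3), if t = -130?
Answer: 487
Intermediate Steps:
J(H, S) = -3 (J(H, S) = 0 - 3 = -3)
97 + t*J(-11, 3) = 97 - 130*(-3) = 97 + 390 = 487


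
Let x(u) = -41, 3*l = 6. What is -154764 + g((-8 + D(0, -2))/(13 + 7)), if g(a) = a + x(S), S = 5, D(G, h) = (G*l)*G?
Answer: -774027/5 ≈ -1.5481e+5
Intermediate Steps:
l = 2 (l = (1/3)*6 = 2)
D(G, h) = 2*G**2 (D(G, h) = (G*2)*G = (2*G)*G = 2*G**2)
g(a) = -41 + a (g(a) = a - 41 = -41 + a)
-154764 + g((-8 + D(0, -2))/(13 + 7)) = -154764 + (-41 + (-8 + 2*0**2)/(13 + 7)) = -154764 + (-41 + (-8 + 2*0)/20) = -154764 + (-41 + (-8 + 0)/20) = -154764 + (-41 + (1/20)*(-8)) = -154764 + (-41 - 2/5) = -154764 - 207/5 = -774027/5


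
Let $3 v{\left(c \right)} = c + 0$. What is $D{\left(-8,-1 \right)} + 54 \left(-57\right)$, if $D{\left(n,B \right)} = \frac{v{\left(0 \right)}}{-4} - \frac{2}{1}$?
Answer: $-3080$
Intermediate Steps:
$v{\left(c \right)} = \frac{c}{3}$ ($v{\left(c \right)} = \frac{c + 0}{3} = \frac{c}{3}$)
$D{\left(n,B \right)} = -2$ ($D{\left(n,B \right)} = \frac{\frac{1}{3} \cdot 0}{-4} - \frac{2}{1} = 0 \left(- \frac{1}{4}\right) - 2 = 0 - 2 = -2$)
$D{\left(-8,-1 \right)} + 54 \left(-57\right) = -2 + 54 \left(-57\right) = -2 - 3078 = -3080$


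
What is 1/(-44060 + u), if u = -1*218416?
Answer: -1/262476 ≈ -3.8099e-6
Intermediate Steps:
u = -218416
1/(-44060 + u) = 1/(-44060 - 218416) = 1/(-262476) = -1/262476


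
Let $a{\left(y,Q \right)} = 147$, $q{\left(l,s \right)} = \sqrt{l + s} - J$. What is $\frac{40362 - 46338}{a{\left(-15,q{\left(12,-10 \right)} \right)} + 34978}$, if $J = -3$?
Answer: $- \frac{5976}{35125} \approx -0.17014$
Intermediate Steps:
$q{\left(l,s \right)} = 3 + \sqrt{l + s}$ ($q{\left(l,s \right)} = \sqrt{l + s} - -3 = \sqrt{l + s} + 3 = 3 + \sqrt{l + s}$)
$\frac{40362 - 46338}{a{\left(-15,q{\left(12,-10 \right)} \right)} + 34978} = \frac{40362 - 46338}{147 + 34978} = - \frac{5976}{35125}$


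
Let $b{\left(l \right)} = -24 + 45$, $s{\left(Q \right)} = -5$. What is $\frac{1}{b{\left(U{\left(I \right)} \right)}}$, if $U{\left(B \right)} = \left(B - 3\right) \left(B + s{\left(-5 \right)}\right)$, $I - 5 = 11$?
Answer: $\frac{1}{21} \approx 0.047619$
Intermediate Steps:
$I = 16$ ($I = 5 + 11 = 16$)
$U{\left(B \right)} = \left(-5 + B\right) \left(-3 + B\right)$ ($U{\left(B \right)} = \left(B - 3\right) \left(B - 5\right) = \left(-3 + B\right) \left(-5 + B\right) = \left(-5 + B\right) \left(-3 + B\right)$)
$b{\left(l \right)} = 21$
$\frac{1}{b{\left(U{\left(I \right)} \right)}} = \frac{1}{21}$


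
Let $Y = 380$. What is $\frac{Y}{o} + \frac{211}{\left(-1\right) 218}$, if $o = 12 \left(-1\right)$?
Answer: $- \frac{21343}{654} \approx -32.635$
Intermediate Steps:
$o = -12$
$\frac{Y}{o} + \frac{211}{\left(-1\right) 218} = \frac{380}{-12} + \frac{211}{\left(-1\right) 218} = 380 \left(- \frac{1}{12}\right) + \frac{211}{-218} = - \frac{95}{3} + 211 \left(- \frac{1}{218}\right) = - \frac{95}{3} - \frac{211}{218} = - \frac{21343}{654}$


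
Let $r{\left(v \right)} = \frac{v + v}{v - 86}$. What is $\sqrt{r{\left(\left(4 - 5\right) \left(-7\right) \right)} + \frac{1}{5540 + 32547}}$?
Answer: $\frac{i \sqrt{1604147542347}}{3008873} \approx 0.42094 i$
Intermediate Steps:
$r{\left(v \right)} = \frac{2 v}{-86 + v}$
$\sqrt{r{\left(\left(4 - 5\right) \left(-7\right) \right)} + \frac{1}{5540 + 32547}} = \sqrt{\frac{2 \left(4 - 5\right) \left(-7\right)}{-86 + \left(4 - 5\right) \left(-7\right)} + \frac{1}{5540 + 32547}} = \sqrt{\frac{2 \left(4 - 5\right) \left(-7\right)}{-86 + \left(4 - 5\right) \left(-7\right)} + \frac{1}{38087}} = \sqrt{\frac{2 \left(\left(-1\right) \left(-7\right)\right)}{-86 - -7} + \frac{1}{38087}} = \sqrt{2 \cdot 7 \frac{1}{-86 + 7} + \frac{1}{38087}} = \sqrt{2 \cdot 7 \frac{1}{-79} + \frac{1}{38087}} = \sqrt{2 \cdot 7 \left(- \frac{1}{79}\right) + \frac{1}{38087}} = \sqrt{- \frac{14}{79} + \frac{1}{38087}} = \sqrt{- \frac{533139}{3008873}} = \frac{i \sqrt{1604147542347}}{3008873}$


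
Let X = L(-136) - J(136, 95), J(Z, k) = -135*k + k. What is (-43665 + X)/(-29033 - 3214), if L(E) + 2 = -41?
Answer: 3442/3583 ≈ 0.96065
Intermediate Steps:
J(Z, k) = -134*k
L(E) = -43 (L(E) = -2 - 41 = -43)
X = 12687 (X = -43 - (-134)*95 = -43 - 1*(-12730) = -43 + 12730 = 12687)
(-43665 + X)/(-29033 - 3214) = (-43665 + 12687)/(-29033 - 3214) = -30978/(-32247) = -30978*(-1/32247) = 3442/3583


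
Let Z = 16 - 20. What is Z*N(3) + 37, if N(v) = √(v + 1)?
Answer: 29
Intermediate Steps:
Z = -4
N(v) = √(1 + v)
Z*N(3) + 37 = -4*√(1 + 3) + 37 = -4*√4 + 37 = -4*2 + 37 = -8 + 37 = 29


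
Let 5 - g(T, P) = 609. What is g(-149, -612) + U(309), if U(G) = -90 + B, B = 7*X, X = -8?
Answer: -750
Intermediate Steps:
B = -56 (B = 7*(-8) = -56)
g(T, P) = -604 (g(T, P) = 5 - 1*609 = 5 - 609 = -604)
U(G) = -146 (U(G) = -90 - 56 = -146)
g(-149, -612) + U(309) = -604 - 146 = -750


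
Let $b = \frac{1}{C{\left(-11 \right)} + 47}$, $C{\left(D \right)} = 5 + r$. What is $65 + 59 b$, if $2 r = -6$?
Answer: $\frac{3244}{49} \approx 66.204$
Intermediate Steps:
$r = -3$ ($r = \frac{1}{2} \left(-6\right) = -3$)
$C{\left(D \right)} = 2$ ($C{\left(D \right)} = 5 - 3 = 2$)
$b = \frac{1}{49}$ ($b = \frac{1}{2 + 47} = \frac{1}{49} \approx 0.020408$)
$65 + 59 b = 65 + 59 \cdot \frac{1}{49} = 65 + \frac{59}{49} = \frac{3244}{49}$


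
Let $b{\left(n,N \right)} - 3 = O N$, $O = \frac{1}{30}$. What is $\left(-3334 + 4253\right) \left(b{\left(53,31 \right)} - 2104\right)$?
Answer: $- \frac{57896081}{30} \approx -1.9299 \cdot 10^{6}$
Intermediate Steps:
$O = \frac{1}{30} \approx 0.033333$
$b{\left(n,N \right)} = 3 + \frac{N}{30}$
$\left(-3334 + 4253\right) \left(b{\left(53,31 \right)} - 2104\right) = \left(-3334 + 4253\right) \left(\left(3 + \frac{1}{30} \cdot 31\right) - 2104\right) = 919 \left(\left(3 + \frac{31}{30}\right) - 2104\right) = 919 \left(\frac{121}{30} - 2104\right) = 919 \left(- \frac{62999}{30}\right) = - \frac{57896081}{30}$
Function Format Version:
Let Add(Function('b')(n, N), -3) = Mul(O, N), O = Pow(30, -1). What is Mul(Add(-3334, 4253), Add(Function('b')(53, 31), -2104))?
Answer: Rational(-57896081, 30) ≈ -1.9299e+6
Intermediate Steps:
O = Rational(1, 30) ≈ 0.033333
Function('b')(n, N) = Add(3, Mul(Rational(1, 30), N))
Mul(Add(-3334, 4253), Add(Function('b')(53, 31), -2104)) = Mul(Add(-3334, 4253), Add(Add(3, Mul(Rational(1, 30), 31)), -2104)) = Mul(919, Add(Add(3, Rational(31, 30)), -2104)) = Mul(919, Add(Rational(121, 30), -2104)) = Mul(919, Rational(-62999, 30)) = Rational(-57896081, 30)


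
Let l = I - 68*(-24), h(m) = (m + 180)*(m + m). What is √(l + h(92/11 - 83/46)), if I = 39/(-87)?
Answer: √878303849502/14674 ≈ 63.867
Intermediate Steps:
I = -13/29 (I = 39*(-1/87) = -13/29 ≈ -0.44828)
h(m) = 2*m*(180 + m) (h(m) = (180 + m)*(2*m) = 2*m*(180 + m))
l = 47315/29 (l = -13/29 - 68*(-24) = -13/29 + 1632 = 47315/29 ≈ 1631.6)
√(l + h(92/11 - 83/46)) = √(47315/29 + 2*(92/11 - 83/46)*(180 + (92/11 - 83/46))) = √(47315/29 + 2*(3319/506)*(180 + 3319/506)) = √(47315/29 + 2*(3319/506)*(94399/506)) = √(47315/29 + 313310281/128018) = √(15143169819/3712522) = √878303849502/14674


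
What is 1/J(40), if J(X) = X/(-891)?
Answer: -891/40 ≈ -22.275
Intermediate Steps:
J(X) = -X/891 (J(X) = X*(-1/891) = -X/891)
1/J(40) = 1/(-1/891*40) = 1/(-40/891) = -891/40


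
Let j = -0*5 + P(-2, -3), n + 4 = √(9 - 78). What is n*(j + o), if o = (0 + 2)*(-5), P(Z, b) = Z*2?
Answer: 56 - 14*I*√69 ≈ 56.0 - 116.29*I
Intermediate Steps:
n = -4 + I*√69 (n = -4 + √(9 - 78) = -4 + √(-69) = -4 + I*√69 ≈ -4.0 + 8.3066*I)
P(Z, b) = 2*Z
o = -10 (o = 2*(-5) = -10)
j = -4 (j = -0*5 + 2*(-2) = -5*0 - 4 = 0 - 4 = -4)
n*(j + o) = (-4 + I*√69)*(-4 - 10) = (-4 + I*√69)*(-14) = 56 - 14*I*√69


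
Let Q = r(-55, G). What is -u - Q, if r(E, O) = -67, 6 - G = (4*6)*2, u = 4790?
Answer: -4723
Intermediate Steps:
G = -42 (G = 6 - 4*6*2 = 6 - 24*2 = 6 - 1*48 = 6 - 48 = -42)
Q = -67
-u - Q = -1*4790 - 1*(-67) = -4790 + 67 = -4723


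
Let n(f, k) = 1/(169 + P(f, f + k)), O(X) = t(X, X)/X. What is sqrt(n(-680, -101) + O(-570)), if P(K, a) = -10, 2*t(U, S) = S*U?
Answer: I*sqrt(7204926)/159 ≈ 16.882*I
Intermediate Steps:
t(U, S) = S*U/2 (t(U, S) = (S*U)/2 = S*U/2)
O(X) = X/2 (O(X) = (X*X/2)/X = (X**2/2)/X = X/2)
n(f, k) = 1/159 (n(f, k) = 1/(169 - 10) = 1/159)
sqrt(n(-680, -101) + O(-570)) = sqrt(1/159 + (1/2)*(-570)) = sqrt(1/159 - 285) = sqrt(-45314/159) = I*sqrt(7204926)/159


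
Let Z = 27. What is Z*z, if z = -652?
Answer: -17604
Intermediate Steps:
Z*z = 27*(-652) = -17604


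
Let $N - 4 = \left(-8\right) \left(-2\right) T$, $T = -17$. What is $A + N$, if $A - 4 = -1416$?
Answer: $-1680$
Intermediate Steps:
$A = -1412$ ($A = 4 - 1416 = -1412$)
$N = -268$ ($N = 4 + \left(-8\right) \left(-2\right) \left(-17\right) = 4 + 16 \left(-17\right) = 4 - 272 = -268$)
$A + N = -1412 - 268 = -1680$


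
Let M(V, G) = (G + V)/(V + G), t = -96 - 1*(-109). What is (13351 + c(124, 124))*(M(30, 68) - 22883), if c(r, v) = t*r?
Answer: -342383366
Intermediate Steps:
t = 13 (t = -96 + 109 = 13)
M(V, G) = 1 (M(V, G) = (G + V)/(G + V) = 1)
c(r, v) = 13*r
(13351 + c(124, 124))*(M(30, 68) - 22883) = (13351 + 13*124)*(1 - 22883) = (13351 + 1612)*(-22882) = 14963*(-22882) = -342383366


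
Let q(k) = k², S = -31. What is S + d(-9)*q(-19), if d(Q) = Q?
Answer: -3280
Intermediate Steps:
S + d(-9)*q(-19) = -31 - 9*(-19)² = -31 - 9*361 = -31 - 3249 = -3280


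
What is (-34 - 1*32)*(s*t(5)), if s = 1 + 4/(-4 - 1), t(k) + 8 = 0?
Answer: 528/5 ≈ 105.60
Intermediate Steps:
t(k) = -8 (t(k) = -8 + 0 = -8)
s = ⅕ (s = 1 + 4/(-5) = 1 - ⅕*4 = 1 - ⅘ = ⅕ ≈ 0.20000)
(-34 - 1*32)*(s*t(5)) = (-34 - 1*32)*((⅕)*(-8)) = (-34 - 32)*(-8/5) = -66*(-8/5) = 528/5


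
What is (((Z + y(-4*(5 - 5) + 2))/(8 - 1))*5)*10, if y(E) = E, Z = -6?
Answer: -200/7 ≈ -28.571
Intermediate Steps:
(((Z + y(-4*(5 - 5) + 2))/(8 - 1))*5)*10 = (((-6 + (-4*(5 - 5) + 2))/(8 - 1))*5)*10 = (((-6 + (-4*0 + 2))/7)*5)*10 = (((-6 + (0 + 2))*(⅐))*5)*10 = (((-6 + 2)*(⅐))*5)*10 = (-4*⅐*5)*10 = -4/7*5*10 = -20/7*10 = -200/7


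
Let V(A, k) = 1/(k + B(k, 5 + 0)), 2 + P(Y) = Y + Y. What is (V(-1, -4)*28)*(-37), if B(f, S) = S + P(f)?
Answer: 1036/9 ≈ 115.11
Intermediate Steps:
P(Y) = -2 + 2*Y (P(Y) = -2 + (Y + Y) = -2 + 2*Y)
B(f, S) = -2 + S + 2*f (B(f, S) = S + (-2 + 2*f) = -2 + S + 2*f)
V(A, k) = 1/(3 + 3*k) (V(A, k) = 1/(k + (-2 + (5 + 0) + 2*k)) = 1/(k + (-2 + 5 + 2*k)) = 1/(k + (3 + 2*k)) = 1/(3 + 3*k))
(V(-1, -4)*28)*(-37) = ((1/(3*(1 - 4)))*28)*(-37) = (((⅓)/(-3))*28)*(-37) = (((⅓)*(-⅓))*28)*(-37) = -⅑*28*(-37) = -28/9*(-37) = 1036/9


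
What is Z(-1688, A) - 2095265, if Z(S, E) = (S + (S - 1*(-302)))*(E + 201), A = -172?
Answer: -2184411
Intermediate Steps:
Z(S, E) = (201 + E)*(302 + 2*S) (Z(S, E) = (S + (S + 302))*(201 + E) = (S + (302 + S))*(201 + E) = (302 + 2*S)*(201 + E) = (201 + E)*(302 + 2*S))
Z(-1688, A) - 2095265 = (60702 + 302*(-172) + 402*(-1688) + 2*(-172)*(-1688)) - 2095265 = (60702 - 51944 - 678576 + 580672) - 2095265 = -89146 - 2095265 = -2184411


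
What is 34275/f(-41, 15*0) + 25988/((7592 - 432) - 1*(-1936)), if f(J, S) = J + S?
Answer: -77674973/93234 ≈ -833.12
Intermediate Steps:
34275/f(-41, 15*0) + 25988/((7592 - 432) - 1*(-1936)) = 34275/(-41 + 15*0) + 25988/((7592 - 432) - 1*(-1936)) = 34275/(-41 + 0) + 25988/(7160 + 1936) = 34275/(-41) + 25988/9096 = 34275*(-1/41) + 25988*(1/9096) = -34275/41 + 6497/2274 = -77674973/93234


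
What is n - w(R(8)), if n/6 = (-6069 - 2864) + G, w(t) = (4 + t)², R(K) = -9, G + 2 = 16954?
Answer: 48089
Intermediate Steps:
G = 16952 (G = -2 + 16954 = 16952)
n = 48114 (n = 6*((-6069 - 2864) + 16952) = 6*(-8933 + 16952) = 6*8019 = 48114)
n - w(R(8)) = 48114 - (4 - 9)² = 48114 - 1*(-5)² = 48114 - 1*25 = 48114 - 25 = 48089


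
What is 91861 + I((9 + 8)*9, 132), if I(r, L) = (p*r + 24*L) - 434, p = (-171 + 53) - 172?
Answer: 50225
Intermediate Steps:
p = -290 (p = -118 - 172 = -290)
I(r, L) = -434 - 290*r + 24*L (I(r, L) = (-290*r + 24*L) - 434 = -434 - 290*r + 24*L)
91861 + I((9 + 8)*9, 132) = 91861 + (-434 - 290*(9 + 8)*9 + 24*132) = 91861 + (-434 - 4930*9 + 3168) = 91861 + (-434 - 290*153 + 3168) = 91861 + (-434 - 44370 + 3168) = 91861 - 41636 = 50225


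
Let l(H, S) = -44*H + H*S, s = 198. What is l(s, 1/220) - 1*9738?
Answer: -184491/10 ≈ -18449.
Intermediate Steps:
l(s, 1/220) - 1*9738 = 198*(-44 + 1/220) - 1*9738 = 198*(-44 + 1/220) - 9738 = 198*(-9679/220) - 9738 = -87111/10 - 9738 = -184491/10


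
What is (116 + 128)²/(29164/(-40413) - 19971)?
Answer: -2406028368/807117187 ≈ -2.9810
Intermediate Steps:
(116 + 128)²/(29164/(-40413) - 19971) = 244²/(29164*(-1/40413) - 19971) = 59536/(-29164/40413 - 19971) = 59536/(-807117187/40413) = 59536*(-40413/807117187) = -2406028368/807117187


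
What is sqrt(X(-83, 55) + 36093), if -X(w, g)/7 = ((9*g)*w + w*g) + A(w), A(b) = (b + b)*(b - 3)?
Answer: sqrt(255711) ≈ 505.68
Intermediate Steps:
A(b) = 2*b*(-3 + b) (A(b) = (2*b)*(-3 + b) = 2*b*(-3 + b))
X(w, g) = -70*g*w - 14*w*(-3 + w) (X(w, g) = -7*(((9*g)*w + w*g) + 2*w*(-3 + w)) = -7*((9*g*w + g*w) + 2*w*(-3 + w)) = -7*(10*g*w + 2*w*(-3 + w)) = -7*(2*w*(-3 + w) + 10*g*w) = -70*g*w - 14*w*(-3 + w))
sqrt(X(-83, 55) + 36093) = sqrt(14*(-83)*(3 - 1*(-83) - 5*55) + 36093) = sqrt(14*(-83)*(3 + 83 - 275) + 36093) = sqrt(14*(-83)*(-189) + 36093) = sqrt(219618 + 36093) = sqrt(255711)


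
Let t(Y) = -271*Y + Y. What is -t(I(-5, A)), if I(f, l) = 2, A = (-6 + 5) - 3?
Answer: 540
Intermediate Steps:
A = -4 (A = -1 - 3 = -4)
t(Y) = -270*Y
-t(I(-5, A)) = -(-270)*2 = -1*(-540) = 540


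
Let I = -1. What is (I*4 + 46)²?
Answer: 1764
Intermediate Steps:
(I*4 + 46)² = (-1*4 + 46)² = (-4 + 46)² = 42² = 1764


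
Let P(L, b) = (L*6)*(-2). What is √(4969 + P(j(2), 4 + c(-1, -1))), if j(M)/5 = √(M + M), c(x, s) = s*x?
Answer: √4849 ≈ 69.635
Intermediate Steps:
j(M) = 5*√2*√M (j(M) = 5*√(M + M) = 5*√(2*M) = 5*(√2*√M) = 5*√2*√M)
P(L, b) = -12*L (P(L, b) = (6*L)*(-2) = -12*L)
√(4969 + P(j(2), 4 + c(-1, -1))) = √(4969 - 60*√2*√2) = √(4969 - 12*10) = √(4969 - 120) = √4849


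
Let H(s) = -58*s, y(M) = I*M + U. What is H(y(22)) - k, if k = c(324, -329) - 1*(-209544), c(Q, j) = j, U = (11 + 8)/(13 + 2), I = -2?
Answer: -3101047/15 ≈ -2.0674e+5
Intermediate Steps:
U = 19/15 ≈ 1.2667
y(M) = 19/15 - 2*M (y(M) = -2*M + 19/15 = 19/15 - 2*M)
k = 209215 (k = -329 - 1*(-209544) = -329 + 209544 = 209215)
H(y(22)) - k = -58*(19/15 - 2*22) - 1*209215 = -58*(19/15 - 44) - 209215 = -58*(-641/15) - 209215 = 37178/15 - 209215 = -3101047/15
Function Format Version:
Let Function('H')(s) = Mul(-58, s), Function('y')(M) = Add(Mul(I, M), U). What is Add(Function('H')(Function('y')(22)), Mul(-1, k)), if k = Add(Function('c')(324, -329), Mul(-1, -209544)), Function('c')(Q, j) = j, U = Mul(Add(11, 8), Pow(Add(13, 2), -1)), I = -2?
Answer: Rational(-3101047, 15) ≈ -2.0674e+5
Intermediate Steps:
U = Rational(19, 15) (U = Mul(19, Pow(15, -1)) = Mul(19, Rational(1, 15)) = Rational(19, 15) ≈ 1.2667)
Function('y')(M) = Add(Rational(19, 15), Mul(-2, M)) (Function('y')(M) = Add(Mul(-2, M), Rational(19, 15)) = Add(Rational(19, 15), Mul(-2, M)))
k = 209215 (k = Add(-329, Mul(-1, -209544)) = Add(-329, 209544) = 209215)
Add(Function('H')(Function('y')(22)), Mul(-1, k)) = Add(Mul(-58, Add(Rational(19, 15), Mul(-2, 22))), Mul(-1, 209215)) = Add(Mul(-58, Add(Rational(19, 15), -44)), -209215) = Add(Mul(-58, Rational(-641, 15)), -209215) = Add(Rational(37178, 15), -209215) = Rational(-3101047, 15)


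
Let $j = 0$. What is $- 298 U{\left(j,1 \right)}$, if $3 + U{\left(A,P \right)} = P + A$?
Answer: $596$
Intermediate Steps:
$U{\left(A,P \right)} = -3 + A + P$ ($U{\left(A,P \right)} = -3 + \left(P + A\right) = -3 + \left(A + P\right) = -3 + A + P$)
$- 298 U{\left(j,1 \right)} = - 298 \left(-3 + 0 + 1\right) = \left(-298\right) \left(-2\right) = 596$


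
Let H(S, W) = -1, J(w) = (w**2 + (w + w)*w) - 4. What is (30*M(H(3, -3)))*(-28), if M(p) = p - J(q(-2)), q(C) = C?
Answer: 7560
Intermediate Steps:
J(w) = -4 + 3*w**2 (J(w) = (w**2 + (2*w)*w) - 4 = (w**2 + 2*w**2) - 4 = 3*w**2 - 4 = -4 + 3*w**2)
M(p) = -8 + p (M(p) = p - (-4 + 3*(-2)**2) = p - (-4 + 3*4) = p - (-4 + 12) = p - 1*8 = p - 8 = -8 + p)
(30*M(H(3, -3)))*(-28) = (30*(-8 - 1))*(-28) = (30*(-9))*(-28) = -270*(-28) = 7560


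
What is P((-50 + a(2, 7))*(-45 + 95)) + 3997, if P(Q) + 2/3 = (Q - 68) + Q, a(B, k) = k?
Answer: -1115/3 ≈ -371.67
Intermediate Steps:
P(Q) = -206/3 + 2*Q (P(Q) = -⅔ + ((Q - 68) + Q) = -⅔ + ((-68 + Q) + Q) = -⅔ + (-68 + 2*Q) = -206/3 + 2*Q)
P((-50 + a(2, 7))*(-45 + 95)) + 3997 = (-206/3 + 2*((-50 + 7)*(-45 + 95))) + 3997 = (-206/3 + 2*(-43*50)) + 3997 = (-206/3 + 2*(-2150)) + 3997 = (-206/3 - 4300) + 3997 = -13106/3 + 3997 = -1115/3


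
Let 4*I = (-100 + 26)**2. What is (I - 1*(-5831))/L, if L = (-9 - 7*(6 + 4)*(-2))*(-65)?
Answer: -1440/1703 ≈ -0.84557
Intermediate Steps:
I = 1369 (I = (-100 + 26)**2/4 = (1/4)*(-74)**2 = (1/4)*5476 = 1369)
L = -8515 (L = (-9 - 70*(-2))*(-65) = (-9 - 7*(-20))*(-65) = (-9 + 140)*(-65) = 131*(-65) = -8515)
(I - 1*(-5831))/L = (1369 - 1*(-5831))/(-8515) = (1369 + 5831)*(-1/8515) = 7200*(-1/8515) = -1440/1703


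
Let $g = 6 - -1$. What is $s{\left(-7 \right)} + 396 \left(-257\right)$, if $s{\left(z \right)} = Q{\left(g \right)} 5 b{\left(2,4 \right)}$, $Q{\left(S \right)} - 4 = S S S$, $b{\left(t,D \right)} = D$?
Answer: $-94832$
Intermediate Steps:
$g = 7$ ($g = 6 + 1 = 7$)
$Q{\left(S \right)} = 4 + S^{3}$ ($Q{\left(S \right)} = 4 + S S S = 4 + S^{2} S = 4 + S^{3}$)
$s{\left(z \right)} = 6940$ ($s{\left(z \right)} = \left(4 + 7^{3}\right) 5 \cdot 4 = \left(4 + 343\right) 5 \cdot 4 = 347 \cdot 5 \cdot 4 = 1735 \cdot 4 = 6940$)
$s{\left(-7 \right)} + 396 \left(-257\right) = 6940 + 396 \left(-257\right) = 6940 - 101772 = -94832$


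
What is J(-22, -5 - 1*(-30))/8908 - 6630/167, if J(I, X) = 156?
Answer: -14758497/371909 ≈ -39.683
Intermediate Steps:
J(-22, -5 - 1*(-30))/8908 - 6630/167 = 156/8908 - 6630/167 = 156*(1/8908) - 6630*1/167 = 39/2227 - 6630/167 = -14758497/371909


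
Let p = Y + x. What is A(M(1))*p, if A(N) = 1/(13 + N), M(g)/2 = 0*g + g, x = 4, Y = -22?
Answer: -6/5 ≈ -1.2000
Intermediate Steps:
M(g) = 2*g (M(g) = 2*(0*g + g) = 2*(0 + g) = 2*g)
p = -18 (p = -22 + 4 = -18)
A(M(1))*p = -18/(13 + 2*1) = -18/(13 + 2) = -18/15 = (1/15)*(-18) = -6/5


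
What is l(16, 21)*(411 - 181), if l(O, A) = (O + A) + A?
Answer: 13340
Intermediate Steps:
l(O, A) = O + 2*A (l(O, A) = (A + O) + A = O + 2*A)
l(16, 21)*(411 - 181) = (16 + 2*21)*(411 - 181) = (16 + 42)*230 = 58*230 = 13340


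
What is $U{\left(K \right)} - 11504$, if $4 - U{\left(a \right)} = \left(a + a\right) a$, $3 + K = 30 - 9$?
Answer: $-12148$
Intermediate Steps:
$K = 18$ ($K = -3 + \left(30 - 9\right) = -3 + 21 = 18$)
$U{\left(a \right)} = 4 - 2 a^{2}$ ($U{\left(a \right)} = 4 - \left(a + a\right) a = 4 - 2 a a = 4 - 2 a^{2}$)
$U{\left(K \right)} - 11504 = \left(4 - 2 \cdot 18^{2}\right) - 11504 = \left(4 - 648\right) - 11504 = -644 - 11504 = -12148$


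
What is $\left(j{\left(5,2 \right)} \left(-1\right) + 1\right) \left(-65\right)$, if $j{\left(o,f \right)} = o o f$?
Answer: $3185$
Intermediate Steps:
$j{\left(o,f \right)} = f o^{2}$ ($j{\left(o,f \right)} = o^{2} f = f o^{2}$)
$\left(j{\left(5,2 \right)} \left(-1\right) + 1\right) \left(-65\right) = \left(2 \cdot 5^{2} \left(-1\right) + 1\right) \left(-65\right) = \left(2 \cdot 25 \left(-1\right) + 1\right) \left(-65\right) = \left(50 \left(-1\right) + 1\right) \left(-65\right) = \left(-50 + 1\right) \left(-65\right) = \left(-49\right) \left(-65\right) = 3185$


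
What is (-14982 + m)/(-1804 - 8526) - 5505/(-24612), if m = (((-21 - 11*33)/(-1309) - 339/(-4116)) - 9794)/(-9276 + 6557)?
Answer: 3533788041877613/2111411425702040 ≈ 1.6737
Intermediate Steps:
m = 2512691421/697597516 (m = (((-21 - 363)*(-1/1309) - 339*(-1/4116)) - 9794)/(-2719) = ((-384*(-1/1309) + 113/1372) - 9794)*(-1/2719) = ((384/1309 + 113/1372) - 9794)*(-1/2719) = (96395/256564 - 9794)*(-1/2719) = -2512691421/256564*(-1/2719) = 2512691421/697597516 ≈ 3.6019)
(-14982 + m)/(-1804 - 8526) - 5505/(-24612) = (-14982 + 2512691421/697597516)/(-1804 - 8526) - 5505/(-24612) = -10448893293291/697597516/(-10330) - 5505*(-1/24612) = -10448893293291/697597516*(-1/10330) + 1835/8204 = 10448893293291/7206182340280 + 1835/8204 = 3533788041877613/2111411425702040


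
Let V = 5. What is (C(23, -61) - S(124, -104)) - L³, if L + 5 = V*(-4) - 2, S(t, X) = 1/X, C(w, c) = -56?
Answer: 2041209/104 ≈ 19627.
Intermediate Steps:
L = -27 (L = -5 + (5*(-4) - 2) = -5 + (-20 - 2) = -5 - 22 = -27)
(C(23, -61) - S(124, -104)) - L³ = (-56 - 1/(-104)) - 1*(-27)³ = (-56 - 1*(-1/104)) - 1*(-19683) = (-56 + 1/104) + 19683 = -5823/104 + 19683 = 2041209/104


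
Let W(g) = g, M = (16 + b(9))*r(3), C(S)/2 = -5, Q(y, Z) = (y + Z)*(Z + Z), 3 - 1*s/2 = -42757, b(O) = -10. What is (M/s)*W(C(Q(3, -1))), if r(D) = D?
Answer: -9/4276 ≈ -0.0021048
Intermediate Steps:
s = 85520 (s = 6 - 2*(-42757) = 6 + 85514 = 85520)
Q(y, Z) = 2*Z*(Z + y) (Q(y, Z) = (Z + y)*(2*Z) = 2*Z*(Z + y))
C(S) = -10 (C(S) = 2*(-5) = -10)
M = 18 (M = (16 - 10)*3 = 6*3 = 18)
(M/s)*W(C(Q(3, -1))) = (18/85520)*(-10) = (18*(1/85520))*(-10) = (9/42760)*(-10) = -9/4276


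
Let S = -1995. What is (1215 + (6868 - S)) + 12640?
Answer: 22718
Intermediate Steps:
(1215 + (6868 - S)) + 12640 = (1215 + (6868 - 1*(-1995))) + 12640 = (1215 + (6868 + 1995)) + 12640 = (1215 + 8863) + 12640 = 10078 + 12640 = 22718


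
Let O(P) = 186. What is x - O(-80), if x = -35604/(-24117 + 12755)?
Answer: -45168/247 ≈ -182.87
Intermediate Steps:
x = 774/247 (x = -35604/(-11362) = -35604*(-1/11362) = 774/247 ≈ 3.1336)
x - O(-80) = 774/247 - 1*186 = 774/247 - 186 = -45168/247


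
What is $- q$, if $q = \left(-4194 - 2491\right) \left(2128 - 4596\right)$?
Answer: $-16498580$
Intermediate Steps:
$q = 16498580$ ($q = \left(-6685\right) \left(-2468\right) = 16498580$)
$- q = \left(-1\right) 16498580 = -16498580$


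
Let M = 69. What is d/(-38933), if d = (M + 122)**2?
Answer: -36481/38933 ≈ -0.93702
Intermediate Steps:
d = 36481 (d = (69 + 122)**2 = 191**2 = 36481)
d/(-38933) = 36481/(-38933) = 36481*(-1/38933) = -36481/38933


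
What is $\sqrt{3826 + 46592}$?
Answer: $3 \sqrt{5602} \approx 224.54$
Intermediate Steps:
$\sqrt{3826 + 46592} = \sqrt{50418} = 3 \sqrt{5602}$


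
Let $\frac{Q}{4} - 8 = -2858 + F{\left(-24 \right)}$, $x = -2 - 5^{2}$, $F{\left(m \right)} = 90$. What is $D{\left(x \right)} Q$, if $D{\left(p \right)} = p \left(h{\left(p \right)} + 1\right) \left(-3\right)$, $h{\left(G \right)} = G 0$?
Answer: $-894240$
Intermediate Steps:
$x = -27$ ($x = -2 - 25 = -27$)
$h{\left(G \right)} = 0$
$D{\left(p \right)} = - 3 p$ ($D{\left(p \right)} = p \left(0 + 1\right) \left(-3\right) = p 1 \left(-3\right) = p \left(-3\right) = - 3 p$)
$Q = -11040$ ($Q = 32 + 4 \left(-2858 + 90\right) = 32 + 4 \left(-2768\right) = 32 - 11072 = -11040$)
$D{\left(x \right)} Q = \left(-3\right) \left(-27\right) \left(-11040\right) = 81 \left(-11040\right) = -894240$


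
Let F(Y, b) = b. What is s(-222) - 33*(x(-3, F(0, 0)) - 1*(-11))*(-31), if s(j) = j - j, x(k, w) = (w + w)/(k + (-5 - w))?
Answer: 11253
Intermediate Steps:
x(k, w) = 2*w/(-5 + k - w) (x(k, w) = (2*w)/(-5 + k - w) = 2*w/(-5 + k - w))
s(j) = 0
s(-222) - 33*(x(-3, F(0, 0)) - 1*(-11))*(-31) = 0 - 33*(-2*0/(5 + 0 - 1*(-3)) - 1*(-11))*(-31) = 0 - 33*(-2*0/(5 + 0 + 3) + 11)*(-31) = 0 - 33*(-2*0/8 + 11)*(-31) = 0 - 33*(-2*0*⅛ + 11)*(-31) = 0 - 33*(0 + 11)*(-31) = 0 - 33*11*(-31) = 0 - 363*(-31) = 0 + 11253 = 11253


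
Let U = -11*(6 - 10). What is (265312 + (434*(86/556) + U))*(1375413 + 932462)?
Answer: 85146313293125/139 ≈ 6.1256e+11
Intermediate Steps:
U = 44 (U = -11*(-4) = 44)
(265312 + (434*(86/556) + U))*(1375413 + 932462) = (265312 + (434*(86/556) + 44))*(1375413 + 932462) = (265312 + (434*(86*(1/556)) + 44))*2307875 = (265312 + (434*(43/278) + 44))*2307875 = (265312 + (9331/139 + 44))*2307875 = (265312 + 15447/139)*2307875 = (36893815/139)*2307875 = 85146313293125/139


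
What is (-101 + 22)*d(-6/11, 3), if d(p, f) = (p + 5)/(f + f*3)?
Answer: -3871/132 ≈ -29.326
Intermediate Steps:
d(p, f) = (5 + p)/(4*f) (d(p, f) = (5 + p)/(f + 3*f) = (5 + p)/((4*f)) = (5 + p)*(1/(4*f)) = (5 + p)/(4*f))
(-101 + 22)*d(-6/11, 3) = (-101 + 22)*((¼)*(5 - 6/11)/3) = -79*(5 - 6*1/11)/(4*3) = -79*(5 - 6/11)/(4*3) = -79*49/(4*3*11) = -79*49/132 = -3871/132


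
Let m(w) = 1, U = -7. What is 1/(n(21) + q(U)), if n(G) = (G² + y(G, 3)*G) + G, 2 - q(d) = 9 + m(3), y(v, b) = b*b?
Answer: 1/643 ≈ 0.0015552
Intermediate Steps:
y(v, b) = b²
q(d) = -8 (q(d) = 2 - (9 + 1) = 2 - 1*10 = 2 - 10 = -8)
n(G) = G² + 10*G (n(G) = (G² + 3²*G) + G = (G² + 9*G) + G = G² + 10*G)
1/(n(21) + q(U)) = 1/(21*(10 + 21) - 8) = 1/(21*31 - 8) = 1/(651 - 8) = 1/643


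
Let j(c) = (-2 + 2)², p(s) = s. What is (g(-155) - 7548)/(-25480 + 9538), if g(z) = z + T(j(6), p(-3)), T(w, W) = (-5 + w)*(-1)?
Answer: 1283/2657 ≈ 0.48288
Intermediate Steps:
j(c) = 0 (j(c) = 0² = 0)
T(w, W) = 5 - w
g(z) = 5 + z (g(z) = z + (5 - 1*0) = z + (5 + 0) = z + 5 = 5 + z)
(g(-155) - 7548)/(-25480 + 9538) = ((5 - 155) - 7548)/(-25480 + 9538) = (-150 - 7548)/(-15942) = -7698*(-1/15942) = 1283/2657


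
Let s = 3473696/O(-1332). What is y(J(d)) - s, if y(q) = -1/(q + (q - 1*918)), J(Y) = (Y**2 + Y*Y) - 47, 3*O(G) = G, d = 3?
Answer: 847581935/108336 ≈ 7823.6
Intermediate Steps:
O(G) = G/3
J(Y) = -47 + 2*Y**2 (J(Y) = (Y**2 + Y**2) - 47 = 2*Y**2 - 47 = -47 + 2*Y**2)
s = -868424/111 (s = 3473696/(((1/3)*(-1332))) = 3473696/(-444) = 3473696*(-1/444) = -868424/111 ≈ -7823.6)
y(q) = -1/(-918 + 2*q) (y(q) = -1/(q + (q - 918)) = -1/(q + (-918 + q)) = -1/(-918 + 2*q))
y(J(d)) - s = -1/(-918 + 2*(-47 + 2*3**2)) - 1*(-868424/111) = -1/(-918 + 2*(-47 + 2*9)) + 868424/111 = -1/(-918 + 2*(-47 + 18)) + 868424/111 = -1/(-918 + 2*(-29)) + 868424/111 = -1/(-918 - 58) + 868424/111 = -1/(-976) + 868424/111 = -1*(-1/976) + 868424/111 = 1/976 + 868424/111 = 847581935/108336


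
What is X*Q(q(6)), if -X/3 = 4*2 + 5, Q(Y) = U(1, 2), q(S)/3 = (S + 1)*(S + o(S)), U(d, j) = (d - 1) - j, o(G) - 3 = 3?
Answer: 78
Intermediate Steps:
o(G) = 6 (o(G) = 3 + 3 = 6)
U(d, j) = -1 + d - j (U(d, j) = (-1 + d) - j = -1 + d - j)
q(S) = 3*(1 + S)*(6 + S) (q(S) = 3*((S + 1)*(S + 6)) = 3*((1 + S)*(6 + S)) = 3*(1 + S)*(6 + S))
Q(Y) = -2 (Q(Y) = -1 + 1 - 1*2 = -1 + 1 - 2 = -2)
X = -39 (X = -3*(4*2 + 5) = -3*(8 + 5) = -3*13 = -39)
X*Q(q(6)) = -39*(-2) = 78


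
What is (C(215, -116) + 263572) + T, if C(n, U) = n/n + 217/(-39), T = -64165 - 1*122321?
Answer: 3006176/39 ≈ 77081.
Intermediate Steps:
T = -186486 (T = -64165 - 122321 = -186486)
C(n, U) = -178/39 (C(n, U) = 1 + 217*(-1/39) = 1 - 217/39 = -178/39)
(C(215, -116) + 263572) + T = (-178/39 + 263572) - 186486 = 10279130/39 - 186486 = 3006176/39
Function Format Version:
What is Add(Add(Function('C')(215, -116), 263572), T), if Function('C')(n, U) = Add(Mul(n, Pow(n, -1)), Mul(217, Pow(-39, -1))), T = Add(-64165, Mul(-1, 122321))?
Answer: Rational(3006176, 39) ≈ 77081.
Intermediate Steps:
T = -186486 (T = Add(-64165, -122321) = -186486)
Function('C')(n, U) = Rational(-178, 39) (Function('C')(n, U) = Add(1, Mul(217, Rational(-1, 39))) = Add(1, Rational(-217, 39)) = Rational(-178, 39))
Add(Add(Function('C')(215, -116), 263572), T) = Add(Add(Rational(-178, 39), 263572), -186486) = Add(Rational(10279130, 39), -186486) = Rational(3006176, 39)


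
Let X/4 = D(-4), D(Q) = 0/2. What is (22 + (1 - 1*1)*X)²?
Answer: 484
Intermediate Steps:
D(Q) = 0 (D(Q) = 0*(½) = 0)
X = 0 (X = 4*0 = 0)
(22 + (1 - 1*1)*X)² = (22 + (1 - 1*1)*0)² = (22 + (1 - 1)*0)² = (22 + 0*0)² = (22 + 0)² = 22² = 484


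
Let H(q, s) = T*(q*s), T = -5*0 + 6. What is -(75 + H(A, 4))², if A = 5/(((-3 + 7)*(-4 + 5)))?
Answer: -11025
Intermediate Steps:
A = 5/4 (A = 5/((4*1)) = 5/4 ≈ 1.2500)
T = 6 (T = 0 + 6 = 6)
H(q, s) = 6*q*s (H(q, s) = 6*(q*s) = 6*q*s)
-(75 + H(A, 4))² = -(75 + 6*(5/4)*4)² = -(75 + 30)² = -1*105² = -1*11025 = -11025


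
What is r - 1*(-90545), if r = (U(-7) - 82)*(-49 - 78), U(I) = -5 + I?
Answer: 102483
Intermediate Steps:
r = 11938 (r = ((-5 - 7) - 82)*(-49 - 78) = (-12 - 82)*(-127) = -94*(-127) = 11938)
r - 1*(-90545) = 11938 - 1*(-90545) = 11938 + 90545 = 102483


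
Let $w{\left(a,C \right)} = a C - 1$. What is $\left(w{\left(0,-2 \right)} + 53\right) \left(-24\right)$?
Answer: $-1248$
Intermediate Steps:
$w{\left(a,C \right)} = -1 + C a$ ($w{\left(a,C \right)} = C a - 1 = -1 + C a$)
$\left(w{\left(0,-2 \right)} + 53\right) \left(-24\right) = \left(\left(-1 - 0\right) + 53\right) \left(-24\right) = \left(\left(-1 + 0\right) + 53\right) \left(-24\right) = \left(-1 + 53\right) \left(-24\right) = 52 \left(-24\right) = -1248$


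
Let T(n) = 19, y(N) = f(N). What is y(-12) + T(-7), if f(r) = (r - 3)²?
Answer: 244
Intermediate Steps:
f(r) = (-3 + r)²
y(N) = (-3 + N)²
y(-12) + T(-7) = (-3 - 12)² + 19 = (-15)² + 19 = 225 + 19 = 244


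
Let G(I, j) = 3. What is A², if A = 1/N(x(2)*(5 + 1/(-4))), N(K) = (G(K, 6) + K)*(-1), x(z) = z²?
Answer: 1/484 ≈ 0.0020661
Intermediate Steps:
N(K) = -3 - K (N(K) = (3 + K)*(-1) = -3 - K)
A = -1/22 (A = 1/(-3 - 2²*(5 + 1/(-4))) = 1/(-3 - 4*(5 - ¼)) = 1/(-3 - 4*19/4) = 1/(-3 - 1*19) = 1/(-3 - 19) = 1/(-22) = -1/22 ≈ -0.045455)
A² = (-1/22)² = 1/484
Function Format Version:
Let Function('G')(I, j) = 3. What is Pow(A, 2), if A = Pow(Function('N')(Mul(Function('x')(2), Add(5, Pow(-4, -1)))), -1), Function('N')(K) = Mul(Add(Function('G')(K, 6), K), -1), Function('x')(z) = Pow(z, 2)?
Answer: Rational(1, 484) ≈ 0.0020661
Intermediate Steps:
Function('N')(K) = Add(-3, Mul(-1, K)) (Function('N')(K) = Mul(Add(3, K), -1) = Add(-3, Mul(-1, K)))
A = Rational(-1, 22) (A = Pow(Add(-3, Mul(-1, Mul(Pow(2, 2), Add(5, Pow(-4, -1))))), -1) = Pow(Add(-3, Mul(-1, Mul(4, Add(5, Rational(-1, 4))))), -1) = Pow(Add(-3, Mul(-1, Mul(4, Rational(19, 4)))), -1) = Pow(Add(-3, Mul(-1, 19)), -1) = Pow(Add(-3, -19), -1) = Pow(-22, -1) = Rational(-1, 22) ≈ -0.045455)
Pow(A, 2) = Pow(Rational(-1, 22), 2) = Rational(1, 484)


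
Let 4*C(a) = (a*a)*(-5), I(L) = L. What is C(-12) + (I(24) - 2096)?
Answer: -2252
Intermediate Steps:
C(a) = -5*a**2/4 (C(a) = ((a*a)*(-5))/4 = (a**2*(-5))/4 = (-5*a**2)/4 = -5*a**2/4)
C(-12) + (I(24) - 2096) = -5/4*(-12)**2 + (24 - 2096) = -5/4*144 - 2072 = -180 - 2072 = -2252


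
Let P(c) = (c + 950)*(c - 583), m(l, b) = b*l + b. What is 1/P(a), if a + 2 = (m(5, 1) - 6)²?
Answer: -1/554580 ≈ -1.8032e-6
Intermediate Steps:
m(l, b) = b + b*l
a = -2 (a = -2 + (1*(1 + 5) - 6)² = -2 + (1*6 - 6)² = -2 + (6 - 6)² = -2 + 0² = -2 + 0 = -2)
P(c) = (-583 + c)*(950 + c) (P(c) = (950 + c)*(-583 + c) = (-583 + c)*(950 + c))
1/P(a) = 1/(-553850 + (-2)² + 367*(-2)) = 1/(-553850 + 4 - 734) = 1/(-554580) = -1/554580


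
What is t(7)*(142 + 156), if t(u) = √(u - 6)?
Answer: 298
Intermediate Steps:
t(u) = √(-6 + u)
t(7)*(142 + 156) = √(-6 + 7)*(142 + 156) = √1*298 = 1*298 = 298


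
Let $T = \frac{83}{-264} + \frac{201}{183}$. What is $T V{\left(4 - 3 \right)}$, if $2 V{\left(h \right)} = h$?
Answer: $\frac{12625}{32208} \approx 0.39198$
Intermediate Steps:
$V{\left(h \right)} = \frac{h}{2}$
$T = \frac{12625}{16104}$ ($T = 83 \left(- \frac{1}{264}\right) + 201 \cdot \frac{1}{183} = - \frac{83}{264} + \frac{67}{61} = \frac{12625}{16104} \approx 0.78397$)
$T V{\left(4 - 3 \right)} = \frac{12625 \frac{4 - 3}{2}}{16104} = \frac{12625 \cdot \frac{1}{2} \cdot 1}{16104} = \frac{12625}{16104} \cdot \frac{1}{2} = \frac{12625}{32208}$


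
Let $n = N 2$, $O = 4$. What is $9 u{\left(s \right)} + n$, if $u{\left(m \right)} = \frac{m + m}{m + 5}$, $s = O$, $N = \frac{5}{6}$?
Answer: $\frac{29}{3} \approx 9.6667$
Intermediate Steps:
$N = \frac{5}{6}$ ($N = 5 \cdot \frac{1}{6} = \frac{5}{6} \approx 0.83333$)
$s = 4$
$u{\left(m \right)} = \frac{2 m}{5 + m}$
$n = \frac{5}{3}$ ($n = \frac{5}{6} \cdot 2 = \frac{5}{3} \approx 1.6667$)
$9 u{\left(s \right)} + n = 9 \cdot 2 \cdot 4 \frac{1}{5 + 4} + \frac{5}{3} = 9 \cdot 2 \cdot 4 \cdot \frac{1}{9} + \frac{5}{3} = 9 \cdot \frac{8}{9} + \frac{5}{3} = 8 + \frac{5}{3} = \frac{29}{3}$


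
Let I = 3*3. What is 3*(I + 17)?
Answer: 78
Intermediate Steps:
I = 9
3*(I + 17) = 3*(9 + 17) = 3*26 = 78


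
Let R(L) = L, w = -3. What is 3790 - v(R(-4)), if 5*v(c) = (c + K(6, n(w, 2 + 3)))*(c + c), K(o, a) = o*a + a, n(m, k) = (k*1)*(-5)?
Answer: 17518/5 ≈ 3503.6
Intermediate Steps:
n(m, k) = -5*k (n(m, k) = k*(-5) = -5*k)
K(o, a) = a + a*o (K(o, a) = a*o + a = a + a*o)
v(c) = 2*c*(-175 + c)/5 (v(c) = ((c + (-5*(2 + 3))*(1 + 6))*(c + c))/5 = ((c - 5*5*7)*(2*c))/5 = ((c - 25*7)*(2*c))/5 = ((c - 175)*(2*c))/5 = ((-175 + c)*(2*c))/5 = (2*c*(-175 + c))/5 = 2*c*(-175 + c)/5)
3790 - v(R(-4)) = 3790 - 2*(-4)*(-175 - 4)/5 = 3790 - 2*(-4)*(-179)/5 = 3790 - 1*1432/5 = 3790 - 1432/5 = 17518/5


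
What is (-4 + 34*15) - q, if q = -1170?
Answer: 1676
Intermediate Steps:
(-4 + 34*15) - q = (-4 + 34*15) - 1*(-1170) = (-4 + 510) + 1170 = 506 + 1170 = 1676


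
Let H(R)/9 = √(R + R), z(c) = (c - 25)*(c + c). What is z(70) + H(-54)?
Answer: 6300 + 54*I*√3 ≈ 6300.0 + 93.531*I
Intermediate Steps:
z(c) = 2*c*(-25 + c) (z(c) = (-25 + c)*(2*c) = 2*c*(-25 + c))
H(R) = 9*√2*√R (H(R) = 9*√(R + R) = 9*√(2*R) = 9*(√2*√R) = 9*√2*√R)
z(70) + H(-54) = 2*70*(-25 + 70) + 9*√2*√(-54) = 2*70*45 + 9*√2*(3*I*√6) = 6300 + 54*I*√3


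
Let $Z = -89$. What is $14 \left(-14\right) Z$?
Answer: $17444$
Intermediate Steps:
$14 \left(-14\right) Z = 14 \left(-14\right) \left(-89\right) = \left(-196\right) \left(-89\right) = 17444$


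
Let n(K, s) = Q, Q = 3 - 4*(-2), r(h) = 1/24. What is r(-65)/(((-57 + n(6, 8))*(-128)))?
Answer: 1/141312 ≈ 7.0765e-6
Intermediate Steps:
r(h) = 1/24
Q = 11 (Q = 3 + 8 = 11)
n(K, s) = 11
r(-65)/(((-57 + n(6, 8))*(-128))) = 1/(24*(((-57 + 11)*(-128)))) = 1/(24*((-46*(-128)))) = (1/24)/5888 = (1/24)*(1/5888) = 1/141312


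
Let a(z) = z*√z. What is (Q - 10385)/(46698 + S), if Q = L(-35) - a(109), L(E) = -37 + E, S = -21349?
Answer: -10457/25349 - 109*√109/25349 ≈ -0.45741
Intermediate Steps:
a(z) = z^(3/2)
Q = -72 - 109*√109 (Q = (-37 - 35) - 109^(3/2) = -72 - 109*√109 ≈ -1210.0)
(Q - 10385)/(46698 + S) = ((-72 - 109*√109) - 10385)/(46698 - 21349) = (-10457 - 109*√109)/25349 = (-10457 - 109*√109)*(1/25349) = -10457/25349 - 109*√109/25349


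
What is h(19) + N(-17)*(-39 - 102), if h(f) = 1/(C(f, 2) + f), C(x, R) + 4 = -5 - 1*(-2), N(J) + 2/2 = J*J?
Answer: -487295/12 ≈ -40608.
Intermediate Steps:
N(J) = -1 + J² (N(J) = -1 + J*J = -1 + J²)
C(x, R) = -7 (C(x, R) = -4 + (-5 - 1*(-2)) = -4 + (-5 + 2) = -4 - 3 = -7)
h(f) = 1/(-7 + f)
h(19) + N(-17)*(-39 - 102) = 1/(-7 + 19) + (-1 + (-17)²)*(-39 - 102) = 1/12 + (-1 + 289)*(-141) = 1/12 + 288*(-141) = 1/12 - 40608 = -487295/12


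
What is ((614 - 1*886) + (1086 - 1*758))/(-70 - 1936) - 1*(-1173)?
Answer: 1176491/1003 ≈ 1173.0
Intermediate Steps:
((614 - 1*886) + (1086 - 1*758))/(-70 - 1936) - 1*(-1173) = ((614 - 886) + (1086 - 758))/(-2006) + 1173 = (-272 + 328)*(-1/2006) + 1173 = 56*(-1/2006) + 1173 = -28/1003 + 1173 = 1176491/1003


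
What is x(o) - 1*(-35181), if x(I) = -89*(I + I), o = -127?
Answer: 57787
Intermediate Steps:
x(I) = -178*I
x(o) - 1*(-35181) = -178*(-127) - 1*(-35181) = 22606 + 35181 = 57787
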